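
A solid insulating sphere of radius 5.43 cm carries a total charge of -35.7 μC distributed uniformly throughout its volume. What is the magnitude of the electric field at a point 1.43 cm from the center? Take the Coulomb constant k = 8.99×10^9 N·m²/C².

By spherical symmetry E is radial; choose a Gaussian sphere of radius r = 1.43 cm (r < R).
For a uniform sphere the enclosed fraction is (r/R)³, so Q_enc = (-35.7 μC)(0.0143/0.0543)³ = -6.52×10^-7 C.
By Gauss's law, ∮E·dA = E·4πr² = Q_enc/ε₀.
E = k|Q_enc|/r² = (8.99×10^9)(6.52e-7)/(0.0143)² = 2.87×10^7 N/C.

|E| ≈ 2.87×10^7 N/C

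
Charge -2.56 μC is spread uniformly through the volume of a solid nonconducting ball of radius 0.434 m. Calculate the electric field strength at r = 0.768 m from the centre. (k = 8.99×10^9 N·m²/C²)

Take a concentric spherical Gaussian surface of radius r = 0.768 m (r > R, so the entire charge is enclosed).
Q_enc = -2.56 μC = -2.56×10^-6 C.
Gauss's law: E·4πr² = Q_enc/ε₀.
E = k|Q_enc|/r² = (8.99×10^9)(2.56×10^-6)/(0.768)² = 3.90e4 N/C.

|E| = 3.90×10^4 V/m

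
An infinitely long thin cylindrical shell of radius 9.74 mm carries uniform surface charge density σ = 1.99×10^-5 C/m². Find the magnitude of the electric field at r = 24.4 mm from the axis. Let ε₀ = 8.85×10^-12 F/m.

Take a coaxial cylindrical Gaussian surface of radius r = 24.4 mm and length L (r > 9.74 mm).
The whole shell is enclosed: λ_enc = σ·2πR = (1.99×10^-5)·2π·(0.00974) = 1.218e-6 C/m.
Gauss's law: E·2πrL = λ_enc L/ε₀.
E = |λ_enc|/(2πε₀r) = (1.218×10^-6)/(2π·8.85×10^-12·0.0244) = 8.98×10^5 N/C.

8.98×10^5 N/C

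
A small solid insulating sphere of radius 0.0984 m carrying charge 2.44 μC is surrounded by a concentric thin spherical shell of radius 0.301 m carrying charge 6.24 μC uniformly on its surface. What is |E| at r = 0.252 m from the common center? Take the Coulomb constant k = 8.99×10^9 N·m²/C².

Take a concentric spherical Gaussian surface of radius r = 0.252 m (between the bodies, 0.0984 m < r < 0.301 m).
The shell at 0.301 m lies outside the Gaussian surface, so Q_enc = 2.44 μC = 2.44×10^-6 C.
Gauss's law: E·4πr² = Q_enc/ε₀.
E = k|Q_enc|/r² = (8.99×10^9)(2.44×10^-6)/(0.252)² = 3.45×10^5 N/C.

E = 3.45e5 N/C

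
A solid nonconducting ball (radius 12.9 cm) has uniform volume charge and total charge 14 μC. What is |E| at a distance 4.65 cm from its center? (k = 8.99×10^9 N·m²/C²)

Take a concentric spherical Gaussian surface of radius r = 4.65 cm (r < R).
For a uniform sphere the enclosed fraction is (r/R)³, so Q_enc = (14 μC)(0.0465/0.129)³ = 6.557×10^-7 C.
By Gauss's law, ∮E·dA = E·4πr² = Q_enc/ε₀.
E = k|Q_enc|/r² = (8.99×10^9)(6.557×10^-7)/(0.0465)² = 2.73e6 N/C.

E = 2.73e6 V/m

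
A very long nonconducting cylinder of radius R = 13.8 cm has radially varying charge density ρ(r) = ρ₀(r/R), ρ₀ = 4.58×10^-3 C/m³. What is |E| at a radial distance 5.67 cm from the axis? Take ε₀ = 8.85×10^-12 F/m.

E ≈ 4.02×10^6 V/m

Coaxial Gaussian cylinder, radius r = 5.67 cm, length L (r < R).
Integrating ρ over the cross-section to radius r: λ_enc = (2πρ₀/R) ∫₀^r r'^2 dr' = 2πρ₀ r^3/(3·R) = 1.267×10^-5 C/m.
Since E is radial and uniform over the curved surface, Φ = E·2πrL = Q_enc/ε₀ = λ_enc L/ε₀.
E = |λ_enc|/(2πε₀r) = (1.267e-5)/(2π·8.85×10^-12·0.0567) = 4.02×10^6 N/C.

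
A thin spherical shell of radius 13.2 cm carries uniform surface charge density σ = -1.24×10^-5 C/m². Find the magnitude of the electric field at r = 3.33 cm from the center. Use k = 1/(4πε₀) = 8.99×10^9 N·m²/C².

E = 0 (no enclosed charge)

Take a concentric spherical Gaussian surface of radius r = 3.33 cm (inside the shell, r < 13.2 cm).
No charge lies within this surface, so Q_enc = 0 and Gauss's law gives E·4πr² = 0 ⇒ E = 0.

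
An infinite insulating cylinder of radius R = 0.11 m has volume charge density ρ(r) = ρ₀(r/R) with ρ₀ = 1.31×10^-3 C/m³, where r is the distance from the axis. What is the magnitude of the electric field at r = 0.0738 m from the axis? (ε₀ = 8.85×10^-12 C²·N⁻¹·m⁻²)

2.44e6 N/C

By cylindrical symmetry E is radial; use a coaxial Gaussian cylinder of radius 0.0738 m and length L (r < R).
λ_enc = ∫₀^r ρ(r')·2πr' dr' = (2πρ₀/R)·r^3/3 = 1.003e-5 C/m.
By Gauss's law (flux through the curved wall only), E·2πrL = λ_enc L/ε₀.
E = |λ_enc|/(2πε₀r) = (1.003×10^-5)/(2π·8.85×10^-12·0.0738) = 2.44×10^6 N/C.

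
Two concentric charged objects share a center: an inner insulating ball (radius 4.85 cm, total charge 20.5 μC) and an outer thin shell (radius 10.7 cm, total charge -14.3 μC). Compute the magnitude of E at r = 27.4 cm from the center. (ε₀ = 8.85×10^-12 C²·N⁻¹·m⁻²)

Use a concentric Gaussian sphere at r = 27.4 cm (r > 10.7 cm, enclosing both).
Q_enc = (20.5 μC) + (-14.3 μC) = 6.20e-6 C.
Applying ∮E·dA = Q_enc/ε₀ with Φ = E(4πr²):
E = |Q_enc|/(4πε₀r²) = (6.20×10^-6)/(4π·8.85×10^-12·(0.274)²) = 7.43e5 N/C.

E ≈ 7.43×10^5 N/C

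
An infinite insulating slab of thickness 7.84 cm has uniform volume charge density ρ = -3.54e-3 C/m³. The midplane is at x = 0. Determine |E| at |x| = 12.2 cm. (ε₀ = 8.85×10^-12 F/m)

|E| = 1.57×10^7 V/m

The point |x| = 12.2 cm lies outside the slab (half-thickness 0.0392 m). A symmetric pillbox spanning the full slab encloses Q_enc = ρ·d·A.
Flux = 2EA ⇒ E = |ρ|d/(2ε₀), independent of distance outside.
E = (3.54×10^-3)(0.0784)/(2·8.85×10^-12) = 1.57×10^7 N/C.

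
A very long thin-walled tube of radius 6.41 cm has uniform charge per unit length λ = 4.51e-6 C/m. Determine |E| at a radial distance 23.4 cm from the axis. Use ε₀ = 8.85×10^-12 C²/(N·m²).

Choose a coaxial cylinder of radius r = 23.4 cm (arbitrary length L) as the Gaussian surface (r > 6.41 cm).
The full line charge is enclosed: λ_enc = 4.51e-6 C/m.
Since E is radial and uniform over the curved surface, Φ = E·2πrL = Q_enc/ε₀ = λ_enc L/ε₀.
E = |λ_enc|/(2πε₀r) = (4.51×10^-6)/(2π·8.85×10^-12·0.234) = 3.47×10^5 N/C.

|E| = 3.47×10^5 N/C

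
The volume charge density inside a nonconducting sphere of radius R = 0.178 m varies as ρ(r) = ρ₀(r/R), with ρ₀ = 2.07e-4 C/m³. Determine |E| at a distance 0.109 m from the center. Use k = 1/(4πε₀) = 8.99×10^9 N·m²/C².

Symmetry ⇒ E = E(r) r̂. Gaussian sphere of radius r = 0.109 m (r < R).
Integrate the density: Q_enc = 4π ∫₀^r ρ₀(r'/R)^1 r'² dr' = 4πρ₀ r^4/(4·R) = 5.157×10^-7 C.
Since E is radial and uniform over the Gaussian sphere, Φ = E·4πr² = Q_enc/ε₀.
E = k|Q_enc|/r² = (8.99×10^9)(5.157×10^-7)/(0.109)² = 3.90×10^5 N/C.

E = 3.90×10^5 N/C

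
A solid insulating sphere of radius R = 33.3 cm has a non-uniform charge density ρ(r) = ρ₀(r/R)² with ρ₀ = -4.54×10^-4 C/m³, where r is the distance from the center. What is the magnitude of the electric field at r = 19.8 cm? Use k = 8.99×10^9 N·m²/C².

Use a concentric Gaussian sphere at r = 19.8 cm (r < R).
Integrate the density: Q_enc = 4π ∫₀^r ρ₀(r'/R)^2 r'² dr' = 4πρ₀ r^5/(5·R²) = -3.131×10^-6 C.
Since E is radial and uniform over the Gaussian sphere, Φ = E·4πr² = Q_enc/ε₀.
E = k|Q_enc|/r² = (8.99×10^9)(3.131×10^-6)/(0.198)² = 7.18e5 N/C.

E ≈ 7.18×10^5 N/C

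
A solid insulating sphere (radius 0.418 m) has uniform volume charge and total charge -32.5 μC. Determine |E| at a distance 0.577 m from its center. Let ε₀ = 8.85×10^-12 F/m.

|E| = 8.78×10^5 V/m

Take a concentric spherical Gaussian surface of radius r = 0.577 m (r > R, so the entire charge is enclosed).
Q_enc = -32.5 μC = -3.25×10^-5 C.
Applying ∮E·dA = Q_enc/ε₀ with Φ = E(4πr²):
E = |Q_enc|/(4πε₀r²) = (3.25e-5)/(4π·8.85×10^-12·(0.577)²) = 8.78×10^5 N/C.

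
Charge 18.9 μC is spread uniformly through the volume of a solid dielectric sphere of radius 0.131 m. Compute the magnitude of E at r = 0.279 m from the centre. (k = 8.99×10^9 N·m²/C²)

Use a concentric Gaussian sphere at r = 0.279 m (r > R, so the entire charge is enclosed).
Q_enc = 18.9 μC = 1.89×10^-5 C.
Gauss's law: E·4πr² = Q_enc/ε₀.
E = k|Q_enc|/r² = (8.99×10^9)(1.89×10^-5)/(0.279)² = 2.18×10^6 N/C.

|E| ≈ 2.18e6 N/C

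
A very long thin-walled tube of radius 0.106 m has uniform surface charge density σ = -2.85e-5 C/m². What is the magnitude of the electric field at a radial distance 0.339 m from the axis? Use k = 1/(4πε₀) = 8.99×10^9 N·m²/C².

Take a coaxial cylindrical Gaussian surface of radius r = 0.339 m and length L (r > 0.106 m).
The whole shell is enclosed: λ_enc = σ·2πR = (-2.85×10^-5)·2π·(0.106) = -1.898×10^-5 C/m.
Applying ∮E·dA = Q_enc/ε₀ with the end caps contributing no flux:
E = 2k|λ_enc|/r = 2(8.99×10^9)(1.898×10^-5)/(0.339) = 1.01×10^6 N/C.

E = 1.01×10^6 N/C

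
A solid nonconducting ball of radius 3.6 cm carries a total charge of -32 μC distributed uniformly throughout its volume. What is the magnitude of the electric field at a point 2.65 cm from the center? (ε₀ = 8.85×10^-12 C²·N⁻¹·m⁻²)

By spherical symmetry E is radial; choose a Gaussian sphere of radius r = 2.65 cm (r < R).
For a uniform sphere the enclosed fraction is (r/R)³, so Q_enc = (-32 μC)(0.0265/0.036)³ = -1.276×10^-5 C.
By Gauss's law, ∮E·dA = E·4πr² = Q_enc/ε₀.
E = |Q_enc|/(4πε₀r²) = (1.276×10^-5)/(4π·8.85×10^-12·(0.0265)²) = 1.63e8 N/C.

|E| ≈ 1.63×10^8 N/C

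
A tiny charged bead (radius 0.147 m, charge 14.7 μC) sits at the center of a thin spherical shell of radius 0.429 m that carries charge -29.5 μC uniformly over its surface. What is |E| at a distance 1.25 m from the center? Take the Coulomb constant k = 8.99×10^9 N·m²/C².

E ≈ 8.52×10^4 V/m

Take a concentric spherical Gaussian surface of radius r = 1.25 m (r > 0.429 m, enclosing both).
Q_enc = (14.7 μC) + (-29.5 μC) = -1.48e-5 C.
Since E is radial and uniform over the Gaussian sphere, Φ = E·4πr² = Q_enc/ε₀.
E = k|Q_enc|/r² = (8.99×10^9)(1.48e-5)/(1.25)² = 8.52×10^4 N/C.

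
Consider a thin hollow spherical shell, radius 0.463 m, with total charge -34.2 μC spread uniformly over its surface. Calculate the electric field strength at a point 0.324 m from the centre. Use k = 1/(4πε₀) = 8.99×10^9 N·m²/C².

Use a concentric Gaussian sphere at r = 0.324 m (inside the shell, r < 0.463 m).
All the charge is outside the Gaussian surface: Q_enc = 0, hence E = 0 everywhere inside the shell.

|E| = 0 N/C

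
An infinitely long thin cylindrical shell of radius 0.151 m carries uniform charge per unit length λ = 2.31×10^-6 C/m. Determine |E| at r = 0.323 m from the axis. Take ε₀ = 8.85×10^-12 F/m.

E ≈ 1.29×10^5 N/C

By cylindrical symmetry E is radial; use a coaxial Gaussian cylinder of radius 0.323 m and length L (r > 0.151 m).
The full line charge is enclosed: λ_enc = 2.31×10^-6 C/m.
Gauss's law: E·2πrL = λ_enc L/ε₀.
E = |λ_enc|/(2πε₀r) = (2.31×10^-6)/(2π·8.85×10^-12·0.323) = 1.29×10^5 N/C.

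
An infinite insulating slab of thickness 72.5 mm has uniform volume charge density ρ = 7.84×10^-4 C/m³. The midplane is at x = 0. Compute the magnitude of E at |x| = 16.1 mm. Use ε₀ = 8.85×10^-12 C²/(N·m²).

By symmetry E is perpendicular to the slab. A Gaussian pillbox from −16.1 mm to +16.1 mm (face area A) lies entirely within the slab.
Q_enc = ρ·(2x)·A and flux = 2EA, so 2EA = 2ρxA/ε₀ ⇒ E = |ρ|x/ε₀.
E = (7.84×10^-4)(0.0161)/(8.85×10^-12) = 1.43e6 N/C.

E = 1.43×10^6 N/C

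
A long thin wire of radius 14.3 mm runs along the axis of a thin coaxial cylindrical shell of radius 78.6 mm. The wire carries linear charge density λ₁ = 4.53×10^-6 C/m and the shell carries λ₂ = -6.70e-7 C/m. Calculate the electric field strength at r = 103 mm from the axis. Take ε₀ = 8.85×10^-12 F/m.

|E| ≈ 6.74e5 V/m

Coaxial Gaussian cylinder, radius r = 103 mm, length L (r > 78.6 mm, enclosing both).
λ_enc = λ₁ + λ₂ = (4.53e-6) + (-6.70e-7) = 3.86e-6 C/m.
Applying ∮E·dA = Q_enc/ε₀ with the end caps contributing no flux:
E = |λ_enc|/(2πε₀r) = (3.86e-6)/(2π·8.85×10^-12·0.103) = 6.74e5 N/C.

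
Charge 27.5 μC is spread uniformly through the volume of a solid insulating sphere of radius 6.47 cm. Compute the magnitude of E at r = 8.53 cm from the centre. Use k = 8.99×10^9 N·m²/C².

Take a concentric spherical Gaussian surface of radius r = 8.53 cm (r > R, so the entire charge is enclosed).
Q_enc = 27.5 μC = 2.75×10^-5 C.
Gauss's law: E·4πr² = Q_enc/ε₀.
E = k|Q_enc|/r² = (8.99×10^9)(2.75×10^-5)/(0.0853)² = 3.40×10^7 N/C.

|E| ≈ 3.40×10^7 V/m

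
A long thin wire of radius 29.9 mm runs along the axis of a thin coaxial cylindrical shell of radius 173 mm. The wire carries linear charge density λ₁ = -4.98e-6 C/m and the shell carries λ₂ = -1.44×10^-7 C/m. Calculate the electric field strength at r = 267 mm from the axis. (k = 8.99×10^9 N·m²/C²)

E = 3.45×10^5 V/m

Take a coaxial cylindrical Gaussian surface of radius r = 267 mm and length L (r > 173 mm, enclosing both).
λ_enc = λ₁ + λ₂ = (-4.98×10^-6) + (-1.44×10^-7) = -5.124×10^-6 C/m.
Applying ∮E·dA = Q_enc/ε₀ with the end caps contributing no flux:
E = 2k|λ_enc|/r = 2(8.99×10^9)(5.124×10^-6)/(0.267) = 3.45×10^5 N/C.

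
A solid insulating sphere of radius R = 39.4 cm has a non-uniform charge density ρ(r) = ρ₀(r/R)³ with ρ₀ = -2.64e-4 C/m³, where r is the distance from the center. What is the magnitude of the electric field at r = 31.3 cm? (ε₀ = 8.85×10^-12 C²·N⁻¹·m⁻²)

Symmetry ⇒ E = E(r) r̂. Gaussian sphere of radius r = 31.3 cm (r < R).
Integrate the density: Q_enc = 4π ∫₀^r ρ₀(r'/R)^3 r'² dr' = 4πρ₀ r^6/(6·R³) = -8.50e-6 C.
Applying ∮E·dA = Q_enc/ε₀ with Φ = E(4πr²):
E = |Q_enc|/(4πε₀r²) = (8.50e-6)/(4π·8.85×10^-12·(0.313)²) = 7.80×10^5 N/C.

7.80e5 V/m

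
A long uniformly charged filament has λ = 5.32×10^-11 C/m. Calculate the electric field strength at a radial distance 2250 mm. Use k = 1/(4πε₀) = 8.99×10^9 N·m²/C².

0.425 V/m

By cylindrical symmetry E is radial; use a coaxial Gaussian cylinder of radius 2250 mm and length L.
Q_enc = λL, so λ_enc = 5.32×10^-11 C/m.
Gauss's law: E·2πrL = λ_enc L/ε₀.
E = 2k|λ_enc|/r = 2(8.99×10^9)(5.32×10^-11)/(2.25) = 0.425 N/C.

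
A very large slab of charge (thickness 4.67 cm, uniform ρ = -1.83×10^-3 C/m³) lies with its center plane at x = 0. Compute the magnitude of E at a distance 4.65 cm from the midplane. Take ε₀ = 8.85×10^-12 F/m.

The point |x| = 4.65 cm lies outside the slab (half-thickness 0.02335 m). A symmetric pillbox spanning the full slab encloses Q_enc = ρ·d·A.
Flux = 2EA ⇒ E = |ρ|d/(2ε₀), independent of distance outside.
E = (1.83e-3)(0.0467)/(2·8.85×10^-12) = 4.83e6 N/C.

E ≈ 4.83×10^6 N/C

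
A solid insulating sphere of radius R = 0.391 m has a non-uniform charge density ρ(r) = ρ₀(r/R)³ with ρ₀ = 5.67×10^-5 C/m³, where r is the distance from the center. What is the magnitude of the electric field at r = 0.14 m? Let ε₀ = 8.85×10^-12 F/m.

E ≈ 6.86e3 N/C

Symmetry ⇒ E = E(r) r̂. Gaussian sphere of radius r = 0.14 m (r < R).
Integrate the density: Q_enc = 4π ∫₀^r ρ₀(r'/R)^3 r'² dr' = 4πρ₀ r^6/(6·R³) = 1.496×10^-8 C.
Since E is radial and uniform over the Gaussian sphere, Φ = E·4πr² = Q_enc/ε₀.
E = |Q_enc|/(4πε₀r²) = (1.496×10^-8)/(4π·8.85×10^-12·(0.14)²) = 6.86e3 N/C.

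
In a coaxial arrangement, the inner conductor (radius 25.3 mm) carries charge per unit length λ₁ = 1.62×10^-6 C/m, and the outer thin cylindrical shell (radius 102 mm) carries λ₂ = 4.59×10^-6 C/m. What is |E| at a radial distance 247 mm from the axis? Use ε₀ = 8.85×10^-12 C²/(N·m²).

By cylindrical symmetry E is radial; use a coaxial Gaussian cylinder of radius 247 mm and length L (r > 102 mm, enclosing both).
λ_enc = λ₁ + λ₂ = (1.62e-6) + (4.59×10^-6) = 6.21e-6 C/m.
Gauss's law: E·2πrL = λ_enc L/ε₀.
E = |λ_enc|/(2πε₀r) = (6.21×10^-6)/(2π·8.85×10^-12·0.247) = 4.52e5 N/C.

|E| = 4.52×10^5 V/m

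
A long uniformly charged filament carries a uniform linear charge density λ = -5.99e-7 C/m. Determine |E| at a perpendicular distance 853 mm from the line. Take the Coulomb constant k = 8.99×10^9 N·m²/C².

1.26×10^4 N/C

Choose a coaxial cylinder of radius r = 853 mm (arbitrary length L) as the Gaussian surface.
Q_enc = λL, so λ_enc = -5.99×10^-7 C/m.
Gauss's law: E·2πrL = λ_enc L/ε₀.
E = 2k|λ_enc|/r = 2(8.99×10^9)(5.99e-7)/(0.853) = 1.26e4 N/C.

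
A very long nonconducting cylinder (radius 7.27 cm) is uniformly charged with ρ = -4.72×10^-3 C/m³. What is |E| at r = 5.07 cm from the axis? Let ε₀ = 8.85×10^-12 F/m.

E ≈ 1.35e7 N/C

By cylindrical symmetry E is radial; use a coaxial Gaussian cylinder of radius 5.07 cm and length L (r < R).
Enclosed charge per unit length: λ_enc = ρ·πr² = (-4.72×10^-3)π(0.0507)² = -3.812×10^-5 C/m.
Since E is radial and uniform over the curved surface, Φ = E·2πrL = Q_enc/ε₀ = λ_enc L/ε₀.
E = |λ_enc|/(2πε₀r) = (3.812×10^-5)/(2π·8.85×10^-12·0.0507) = 1.35×10^7 N/C.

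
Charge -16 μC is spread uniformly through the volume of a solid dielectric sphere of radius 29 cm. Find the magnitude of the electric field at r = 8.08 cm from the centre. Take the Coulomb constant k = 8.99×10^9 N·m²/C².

4.77×10^5 N/C

Use a concentric Gaussian sphere at r = 8.08 cm (r < R).
Only the charge within r is enclosed: Q_enc = Q·(r/R)³ = (-16 μC)·(8.08 cm/29 cm)³ = -3.461×10^-7 C.
Since E is radial and uniform over the Gaussian sphere, Φ = E·4πr² = Q_enc/ε₀.
E = k|Q_enc|/r² = (8.99×10^9)(3.461e-7)/(0.0808)² = 4.77×10^5 N/C.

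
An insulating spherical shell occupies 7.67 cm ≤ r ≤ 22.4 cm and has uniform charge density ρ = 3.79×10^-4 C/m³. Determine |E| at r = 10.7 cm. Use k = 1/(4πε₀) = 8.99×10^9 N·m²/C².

E = 9.65e5 N/C

Take a concentric spherical Gaussian surface of radius r = 10.7 cm (within the shell material, 7.67 cm < r < 22.4 cm).
Only the shell between 7.67 cm and r is enclosed: Q_enc = ρ·(4π/3)(r³ − a³) = (3.79×10^-4)·(4π/3)·((0.107)³ − (0.0767)³) = 1.228×10^-6 C.
Since E is radial and uniform over the Gaussian sphere, Φ = E·4πr² = Q_enc/ε₀.
E = k|Q_enc|/r² = (8.99×10^9)(1.228×10^-6)/(0.107)² = 9.65×10^5 N/C.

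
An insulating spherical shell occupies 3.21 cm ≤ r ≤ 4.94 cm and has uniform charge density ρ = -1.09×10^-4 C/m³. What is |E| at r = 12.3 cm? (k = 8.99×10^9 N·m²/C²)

Take a concentric spherical Gaussian surface of radius r = 12.3 cm (r > 4.94 cm, enclosing the whole shell).
Q_enc = ρ·(4π/3)(b³ − a³) = (-1.09e-4)·(4π/3)·((0.0494)³ − (0.0321)³) = -3.994×10^-8 C.
Gauss's law: E·4πr² = Q_enc/ε₀.
E = k|Q_enc|/r² = (8.99×10^9)(3.994×10^-8)/(0.123)² = 2.37×10^4 N/C.

2.37×10^4 N/C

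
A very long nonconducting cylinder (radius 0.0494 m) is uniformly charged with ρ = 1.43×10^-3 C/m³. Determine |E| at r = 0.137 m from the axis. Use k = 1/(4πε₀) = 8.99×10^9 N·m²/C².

Choose a coaxial cylinder of radius r = 0.137 m (arbitrary length L) as the Gaussian surface (r > 0.0494 m, full cross-section enclosed).
λ_enc = ρ·πR² = (1.43e-3)π(0.0494)² = 1.096e-5 C/m.
By Gauss's law (flux through the curved wall only), E·2πrL = λ_enc L/ε₀.
E = 2k|λ_enc|/r = 2(8.99×10^9)(1.096×10^-5)/(0.137) = 1.44e6 N/C.

1.44×10^6 N/C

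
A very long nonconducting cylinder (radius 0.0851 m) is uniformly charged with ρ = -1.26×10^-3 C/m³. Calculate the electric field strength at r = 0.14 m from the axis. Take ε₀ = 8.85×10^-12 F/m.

|E| = 3.68×10^6 V/m

Coaxial Gaussian cylinder, radius r = 0.14 m, length L (r > 0.0851 m, full cross-section enclosed).
λ_enc = ρ·πR² = (-1.26×10^-3)π(0.0851)² = -2.867×10^-5 C/m.
Since E is radial and uniform over the curved surface, Φ = E·2πrL = Q_enc/ε₀ = λ_enc L/ε₀.
E = |λ_enc|/(2πε₀r) = (2.867×10^-5)/(2π·8.85×10^-12·0.14) = 3.68e6 N/C.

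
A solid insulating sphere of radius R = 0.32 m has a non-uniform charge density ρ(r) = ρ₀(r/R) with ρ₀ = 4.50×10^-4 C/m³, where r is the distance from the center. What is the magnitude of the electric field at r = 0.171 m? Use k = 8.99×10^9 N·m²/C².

E = 1.16e6 V/m

Use a concentric Gaussian sphere at r = 0.171 m (r < R).
Integrate the density: Q_enc = 4π ∫₀^r ρ₀(r'/R)^1 r'² dr' = 4πρ₀ r^4/(4·R) = 3.777×10^-6 C.
Applying ∮E·dA = Q_enc/ε₀ with Φ = E(4πr²):
E = k|Q_enc|/r² = (8.99×10^9)(3.777e-6)/(0.171)² = 1.16×10^6 N/C.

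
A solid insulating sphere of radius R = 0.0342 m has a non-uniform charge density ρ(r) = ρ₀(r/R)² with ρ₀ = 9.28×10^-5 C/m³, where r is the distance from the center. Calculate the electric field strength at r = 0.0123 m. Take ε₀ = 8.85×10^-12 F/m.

|E| ≈ 3.34×10^3 N/C

Take a concentric spherical Gaussian surface of radius r = 0.0123 m (r < R).
Integrate the density: Q_enc = 4π ∫₀^r ρ₀(r'/R)^2 r'² dr' = 4πρ₀ r^5/(5·R²) = 5.614×10^-11 C.
Since E is radial and uniform over the Gaussian sphere, Φ = E·4πr² = Q_enc/ε₀.
E = |Q_enc|/(4πε₀r²) = (5.614×10^-11)/(4π·8.85×10^-12·(0.0123)²) = 3.34e3 N/C.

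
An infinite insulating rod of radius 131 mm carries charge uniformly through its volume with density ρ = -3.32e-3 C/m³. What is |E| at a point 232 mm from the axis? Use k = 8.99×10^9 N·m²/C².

Coaxial Gaussian cylinder, radius r = 232 mm, length L (r > 131 mm, full cross-section enclosed).
λ_enc = ρ·πR² = (-3.32×10^-3)π(0.131)² = -1.79e-4 C/m.
Since E is radial and uniform over the curved surface, Φ = E·2πrL = Q_enc/ε₀ = λ_enc L/ε₀.
E = 2k|λ_enc|/r = 2(8.99×10^9)(1.79×10^-4)/(0.232) = 1.39×10^7 N/C.

|E| ≈ 1.39e7 V/m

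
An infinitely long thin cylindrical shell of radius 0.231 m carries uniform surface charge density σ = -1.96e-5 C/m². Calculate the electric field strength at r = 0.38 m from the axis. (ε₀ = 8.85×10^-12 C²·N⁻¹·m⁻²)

Coaxial Gaussian cylinder, radius r = 0.38 m, length L (r > 0.231 m).
The whole shell is enclosed: λ_enc = σ·2πR = (-1.96×10^-5)·2π·(0.231) = -2.845×10^-5 C/m.
Gauss's law: E·2πrL = λ_enc L/ε₀.
E = |λ_enc|/(2πε₀r) = (2.845×10^-5)/(2π·8.85×10^-12·0.38) = 1.35×10^6 N/C.

|E| ≈ 1.35e6 N/C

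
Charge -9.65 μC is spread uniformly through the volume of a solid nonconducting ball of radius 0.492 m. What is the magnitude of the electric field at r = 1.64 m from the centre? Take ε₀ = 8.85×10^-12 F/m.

Use a concentric Gaussian sphere at r = 1.64 m (r > R, so the entire charge is enclosed).
Q_enc = -9.65 μC = -9.65×10^-6 C.
Gauss's law: E·4πr² = Q_enc/ε₀.
E = |Q_enc|/(4πε₀r²) = (9.65×10^-6)/(4π·8.85×10^-12·(1.64)²) = 3.23e4 N/C.

E ≈ 3.23×10^4 N/C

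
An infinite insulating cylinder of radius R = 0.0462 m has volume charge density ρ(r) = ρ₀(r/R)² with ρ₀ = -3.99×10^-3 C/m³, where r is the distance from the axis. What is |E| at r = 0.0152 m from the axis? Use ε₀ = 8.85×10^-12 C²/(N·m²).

By cylindrical symmetry E is radial; use a coaxial Gaussian cylinder of radius 0.0152 m and length L (r < R).
λ_enc = ∫₀^r ρ(r')·2πr' dr' = (2πρ₀/R²)·r^4/4 = -1.567e-7 C/m.
Applying ∮E·dA = Q_enc/ε₀ with the end caps contributing no flux:
E = |λ_enc|/(2πε₀r) = (1.567×10^-7)/(2π·8.85×10^-12·0.0152) = 1.85e5 N/C.

E ≈ 1.85×10^5 N/C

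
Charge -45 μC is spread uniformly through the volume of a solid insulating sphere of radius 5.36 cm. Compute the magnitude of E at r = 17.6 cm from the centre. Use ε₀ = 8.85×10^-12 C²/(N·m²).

Use a concentric Gaussian sphere at r = 17.6 cm (r > R, so the entire charge is enclosed).
Q_enc = -45 μC = -4.50e-5 C.
By Gauss's law, ∮E·dA = E·4πr² = Q_enc/ε₀.
E = |Q_enc|/(4πε₀r²) = (4.50×10^-5)/(4π·8.85×10^-12·(0.176)²) = 1.31×10^7 N/C.

E ≈ 1.31×10^7 V/m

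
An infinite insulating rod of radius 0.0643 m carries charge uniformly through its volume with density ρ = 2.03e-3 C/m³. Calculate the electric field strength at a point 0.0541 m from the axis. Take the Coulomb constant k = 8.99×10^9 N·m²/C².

Coaxial Gaussian cylinder, radius r = 0.0541 m, length L (r < R).
Charge inside radius r per length L is ρ·πr²·L, so λ_enc = ρπr² = 1.867×10^-5 C/m.
Applying ∮E·dA = Q_enc/ε₀ with the end caps contributing no flux:
E = 2k|λ_enc|/r = 2(8.99×10^9)(1.867e-5)/(0.0541) = 6.20e6 N/C.

|E| = 6.20e6 V/m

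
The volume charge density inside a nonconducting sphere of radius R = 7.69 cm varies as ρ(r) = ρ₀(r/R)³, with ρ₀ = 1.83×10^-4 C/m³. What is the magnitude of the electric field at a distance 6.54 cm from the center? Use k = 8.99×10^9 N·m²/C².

|E| ≈ 1.39e5 V/m

Use a concentric Gaussian sphere at r = 6.54 cm (r < R).
Q_enc = ∫₀^r ρ(r')·4πr'² dr' = (4πρ₀/R³) ∫₀^r r'^5 dr' = 4πρ₀ r^6/(6·R³) = 6.595×10^-8 C.
Gauss's law: E·4πr² = Q_enc/ε₀.
E = k|Q_enc|/r² = (8.99×10^9)(6.595×10^-8)/(0.0654)² = 1.39e5 N/C.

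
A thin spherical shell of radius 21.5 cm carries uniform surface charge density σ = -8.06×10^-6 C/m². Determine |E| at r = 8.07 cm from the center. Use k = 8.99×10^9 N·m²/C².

E = 0 (no enclosed charge)

Use a concentric Gaussian sphere at r = 8.07 cm (inside the shell, r < 21.5 cm).
All the charge is outside the Gaussian surface: Q_enc = 0, hence E = 0 everywhere inside the shell.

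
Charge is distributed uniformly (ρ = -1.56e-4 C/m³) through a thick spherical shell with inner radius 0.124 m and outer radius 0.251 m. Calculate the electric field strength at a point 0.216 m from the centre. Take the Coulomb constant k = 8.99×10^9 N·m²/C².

Symmetry ⇒ E = E(r) r̂. Gaussian sphere of radius r = 0.216 m (within the shell material, 0.124 m < r < 0.251 m).
Only the shell between 0.124 m and r is enclosed: Q_enc = ρ·(4π/3)(r³ − a³) = (-1.56e-4)·(4π/3)·((0.216)³ − (0.124)³) = -5.339×10^-6 C.
Applying ∮E·dA = Q_enc/ε₀ with Φ = E(4πr²):
E = k|Q_enc|/r² = (8.99×10^9)(5.339e-6)/(0.216)² = 1.03×10^6 N/C.

|E| ≈ 1.03×10^6 N/C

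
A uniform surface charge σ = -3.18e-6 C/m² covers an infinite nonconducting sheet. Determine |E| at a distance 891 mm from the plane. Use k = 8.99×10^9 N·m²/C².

|E| = 1.80e5 N/C

Choose a cylindrical pillbox piercing the sheet, end faces (area A) parallel to it.
Only the two end caps contribute flux: Φ = 2EA. With Q_enc = σA, Gauss's law gives E = |σ|/(2ε₀).
E = 2πk|σ| = 2π(8.99×10^9)(3.18e-6) = 1.80×10^5 N/C.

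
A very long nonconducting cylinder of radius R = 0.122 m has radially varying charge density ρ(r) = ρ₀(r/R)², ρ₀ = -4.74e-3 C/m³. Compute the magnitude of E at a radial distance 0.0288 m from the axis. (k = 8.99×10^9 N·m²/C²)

By cylindrical symmetry E is radial; use a coaxial Gaussian cylinder of radius 0.0288 m and length L (r < R).
λ_enc = ∫₀^r ρ(r')·2πr' dr' = (2πρ₀/R²)·r^4/4 = -3.442×10^-7 C/m.
Applying ∮E·dA = Q_enc/ε₀ with the end caps contributing no flux:
E = 2k|λ_enc|/r = 2(8.99×10^9)(3.442×10^-7)/(0.0288) = 2.15×10^5 N/C.

|E| ≈ 2.15×10^5 N/C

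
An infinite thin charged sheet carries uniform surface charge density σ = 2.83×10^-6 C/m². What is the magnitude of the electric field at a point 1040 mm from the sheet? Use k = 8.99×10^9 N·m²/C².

|E| = 1.60×10^5 V/m

Choose a cylindrical pillbox piercing the sheet, end faces (area A) parallel to it.
Only the two end caps contribute flux: Φ = 2EA. With Q_enc = σA, Gauss's law gives E = |σ|/(2ε₀).
E = 2πk|σ| = 2π(8.99×10^9)(2.83×10^-6) = 1.60×10^5 N/C.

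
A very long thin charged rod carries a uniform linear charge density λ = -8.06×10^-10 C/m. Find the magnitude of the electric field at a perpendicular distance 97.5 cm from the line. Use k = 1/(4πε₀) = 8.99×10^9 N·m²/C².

Coaxial Gaussian cylinder, radius r = 97.5 cm, length L.
Q_enc = λL, so λ_enc = -8.06×10^-10 C/m.
By Gauss's law (flux through the curved wall only), E·2πrL = λ_enc L/ε₀.
E = 2k|λ_enc|/r = 2(8.99×10^9)(8.06×10^-10)/(0.975) = 14.9 N/C.

E ≈ 14.9 N/C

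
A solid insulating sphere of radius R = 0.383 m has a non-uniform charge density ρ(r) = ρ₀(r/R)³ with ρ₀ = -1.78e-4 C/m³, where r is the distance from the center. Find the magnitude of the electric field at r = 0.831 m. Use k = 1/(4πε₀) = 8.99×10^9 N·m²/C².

Use a concentric Gaussian sphere at r = 0.831 m (r > R, all charge enclosed).
Q_enc = 4π ∫₀^R ρ₀(r'/R)^3 r'² dr' = 4πρ₀R³/6 = -2.094×10^-5 C.
Applying ∮E·dA = Q_enc/ε₀ with Φ = E(4πr²):
E = k|Q_enc|/r² = (8.99×10^9)(2.094×10^-5)/(0.831)² = 2.73×10^5 N/C.

E ≈ 2.73×10^5 N/C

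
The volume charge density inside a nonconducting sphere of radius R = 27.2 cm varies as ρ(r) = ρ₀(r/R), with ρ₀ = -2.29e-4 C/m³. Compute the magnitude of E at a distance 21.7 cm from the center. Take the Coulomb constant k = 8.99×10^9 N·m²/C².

|E| ≈ 1.12×10^6 N/C

Take a concentric spherical Gaussian surface of radius r = 21.7 cm (r < R).
Integrate the density: Q_enc = 4π ∫₀^r ρ₀(r'/R)^1 r'² dr' = 4πρ₀ r^4/(4·R) = -5.865×10^-6 C.
Gauss's law: E·4πr² = Q_enc/ε₀.
E = k|Q_enc|/r² = (8.99×10^9)(5.865×10^-6)/(0.217)² = 1.12×10^6 N/C.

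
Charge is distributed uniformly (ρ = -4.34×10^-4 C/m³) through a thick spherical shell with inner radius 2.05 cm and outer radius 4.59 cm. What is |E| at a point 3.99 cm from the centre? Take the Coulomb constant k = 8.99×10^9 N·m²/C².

E = 5.64e5 V/m

By spherical symmetry E is radial; choose a Gaussian sphere of radius r = 3.99 cm (within the shell material, 2.05 cm < r < 4.59 cm).
Only the shell between 2.05 cm and r is enclosed: Q_enc = ρ·(4π/3)(r³ − a³) = (-4.34e-4)·(4π/3)·((0.0399)³ − (0.0205)³) = -9.982×10^-8 C.
Applying ∮E·dA = Q_enc/ε₀ with Φ = E(4πr²):
E = k|Q_enc|/r² = (8.99×10^9)(9.982×10^-8)/(0.0399)² = 5.64×10^5 N/C.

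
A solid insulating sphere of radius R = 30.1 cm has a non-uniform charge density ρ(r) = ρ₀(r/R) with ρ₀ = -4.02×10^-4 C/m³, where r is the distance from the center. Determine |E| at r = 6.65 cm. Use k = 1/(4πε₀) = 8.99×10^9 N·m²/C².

Symmetry ⇒ E = E(r) r̂. Gaussian sphere of radius r = 6.65 cm (r < R).
Q_enc = ∫₀^r ρ(r')·4πr'² dr' = (4πρ₀/R) ∫₀^r r'^3 dr' = 4πρ₀ r^4/(4·R) = -8.205e-8 C.
Since E is radial and uniform over the Gaussian sphere, Φ = E·4πr² = Q_enc/ε₀.
E = k|Q_enc|/r² = (8.99×10^9)(8.205e-8)/(0.0665)² = 1.67e5 N/C.

|E| ≈ 1.67×10^5 V/m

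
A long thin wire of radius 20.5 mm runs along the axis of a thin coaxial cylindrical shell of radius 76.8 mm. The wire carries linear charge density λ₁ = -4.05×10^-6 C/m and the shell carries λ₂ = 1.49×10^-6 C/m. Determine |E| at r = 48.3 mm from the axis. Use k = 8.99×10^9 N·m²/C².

|E| = 1.51×10^6 N/C

Take a coaxial cylindrical Gaussian surface of radius r = 48.3 mm and length L (between the conductors, 20.5 mm < r < 76.8 mm).
The shell at 76.8 mm lies outside the Gaussian surface, so λ_enc = λ₁ = -4.05×10^-6 C/m.
By Gauss's law (flux through the curved wall only), E·2πrL = λ_enc L/ε₀.
E = 2k|λ_enc|/r = 2(8.99×10^9)(4.05e-6)/(0.0483) = 1.51×10^6 N/C.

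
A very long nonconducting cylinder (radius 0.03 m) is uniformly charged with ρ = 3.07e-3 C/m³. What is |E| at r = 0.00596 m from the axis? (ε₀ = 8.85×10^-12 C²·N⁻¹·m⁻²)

By cylindrical symmetry E is radial; use a coaxial Gaussian cylinder of radius 0.00596 m and length L (r < R).
Charge inside radius r per length L is ρ·πr²·L, so λ_enc = ρπr² = 3.426e-7 C/m.
By Gauss's law (flux through the curved wall only), E·2πrL = λ_enc L/ε₀.
E = |λ_enc|/(2πε₀r) = (3.426×10^-7)/(2π·8.85×10^-12·0.00596) = 1.03×10^6 N/C.

E ≈ 1.03×10^6 N/C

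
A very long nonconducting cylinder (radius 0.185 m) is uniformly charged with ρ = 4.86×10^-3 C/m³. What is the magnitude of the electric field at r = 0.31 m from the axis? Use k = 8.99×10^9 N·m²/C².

Coaxial Gaussian cylinder, radius r = 0.31 m, length L (r > 0.185 m, full cross-section enclosed).
λ_enc = ρ·πR² = (4.86×10^-3)π(0.185)² = 5.226×10^-4 C/m.
Applying ∮E·dA = Q_enc/ε₀ with the end caps contributing no flux:
E = 2k|λ_enc|/r = 2(8.99×10^9)(5.226×10^-4)/(0.31) = 3.03e7 N/C.

E ≈ 3.03×10^7 N/C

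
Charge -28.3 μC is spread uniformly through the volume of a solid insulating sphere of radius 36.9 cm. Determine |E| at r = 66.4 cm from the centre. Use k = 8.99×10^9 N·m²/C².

Use a concentric Gaussian sphere at r = 66.4 cm (r > R, so the entire charge is enclosed).
Q_enc = -28.3 μC = -2.83×10^-5 C.
By Gauss's law, ∮E·dA = E·4πr² = Q_enc/ε₀.
E = k|Q_enc|/r² = (8.99×10^9)(2.83e-5)/(0.664)² = 5.77×10^5 N/C.

E ≈ 5.77×10^5 N/C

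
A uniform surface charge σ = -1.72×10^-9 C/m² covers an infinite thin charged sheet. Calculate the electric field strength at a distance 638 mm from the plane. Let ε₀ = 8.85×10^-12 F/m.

The symmetry is planar: E is normal to the sheet and the same magnitude on both sides. Take a pillbox straddling the sheet with end-cap area A.
Only the two end caps contribute flux: Φ = 2EA. With Q_enc = σA, Gauss's law gives E = |σ|/(2ε₀).
E = |σ|/(2ε₀) = (1.72e-9)/(2·8.85×10^-12) = 97.2 N/C.

E = 97.2 N/C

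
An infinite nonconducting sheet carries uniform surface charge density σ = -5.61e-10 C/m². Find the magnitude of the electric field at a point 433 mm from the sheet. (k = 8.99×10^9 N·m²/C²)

Choose a cylindrical pillbox piercing the sheet, end faces (area A) parallel to it.
Flux Φ = 2EA and Q_enc = σA, so 2EA = σA/ε₀ ⇒ E = |σ|/(2ε₀), independent of distance.
E = 2πk|σ| = 2π(8.99×10^9)(5.61×10^-10) = 31.7 N/C.

|E| = 31.7 N/C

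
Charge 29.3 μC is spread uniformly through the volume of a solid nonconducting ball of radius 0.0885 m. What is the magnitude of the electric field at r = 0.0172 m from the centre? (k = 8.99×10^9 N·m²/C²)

|E| = 6.54×10^6 N/C

Use a concentric Gaussian sphere at r = 0.0172 m (r < R).
Only the charge within r is enclosed: Q_enc = Q·(r/R)³ = (29.3 μC)·(0.0172 m/0.0885 m)³ = 2.151×10^-7 C.
Gauss's law: E·4πr² = Q_enc/ε₀.
E = k|Q_enc|/r² = (8.99×10^9)(2.151e-7)/(0.0172)² = 6.54e6 N/C.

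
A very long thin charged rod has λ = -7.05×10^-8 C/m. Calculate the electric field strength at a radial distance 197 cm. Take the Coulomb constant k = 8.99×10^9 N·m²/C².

Choose a coaxial cylinder of radius r = 197 cm (arbitrary length L) as the Gaussian surface.
Q_enc = λL, so λ_enc = -7.05e-8 C/m.
Since E is radial and uniform over the curved surface, Φ = E·2πrL = Q_enc/ε₀ = λ_enc L/ε₀.
E = 2k|λ_enc|/r = 2(8.99×10^9)(7.05e-8)/(1.97) = 643 N/C.

E ≈ 643 N/C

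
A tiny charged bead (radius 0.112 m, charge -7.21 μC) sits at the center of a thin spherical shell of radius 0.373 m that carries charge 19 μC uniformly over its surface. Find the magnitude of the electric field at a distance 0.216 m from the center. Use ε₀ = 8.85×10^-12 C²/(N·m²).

1.39e6 N/C

Use a concentric Gaussian sphere at r = 0.216 m (between the bodies, 0.112 m < r < 0.373 m).
Only the inner charge is enclosed; the outer shell contributes nothing inside itself. Q_enc = -7.21 μC = -7.21×10^-6 C.
Gauss's law: E·4πr² = Q_enc/ε₀.
E = |Q_enc|/(4πε₀r²) = (7.21×10^-6)/(4π·8.85×10^-12·(0.216)²) = 1.39×10^6 N/C.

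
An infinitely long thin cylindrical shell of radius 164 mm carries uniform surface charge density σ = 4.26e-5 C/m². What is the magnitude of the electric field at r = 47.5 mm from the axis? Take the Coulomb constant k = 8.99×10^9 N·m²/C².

E = 0

By cylindrical symmetry E is radial; use a coaxial Gaussian cylinder of radius 47.5 mm and length L (r < 164 mm, inside the shell).
No charge is enclosed, so Gauss's law gives E·2πrL = 0 ⇒ E = 0.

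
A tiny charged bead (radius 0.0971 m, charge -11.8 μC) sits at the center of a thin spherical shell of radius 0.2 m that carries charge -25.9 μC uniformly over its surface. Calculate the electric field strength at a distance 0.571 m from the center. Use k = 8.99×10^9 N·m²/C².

|E| ≈ 1.04×10^6 N/C

Take a concentric spherical Gaussian surface of radius r = 0.571 m (r > 0.2 m, enclosing both).
Q_enc = (-11.8 μC) + (-25.9 μC) = -3.77×10^-5 C.
Gauss's law: E·4πr² = Q_enc/ε₀.
E = k|Q_enc|/r² = (8.99×10^9)(3.77×10^-5)/(0.571)² = 1.04×10^6 N/C.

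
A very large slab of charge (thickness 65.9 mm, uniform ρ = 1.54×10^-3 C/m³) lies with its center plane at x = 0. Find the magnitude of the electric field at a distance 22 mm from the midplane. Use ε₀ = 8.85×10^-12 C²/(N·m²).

E = 3.83×10^6 N/C

By symmetry E is perpendicular to the slab. A Gaussian pillbox from −22 mm to +22 mm (face area A) lies entirely within the slab.
Q_enc = ρ·(2x)·A and flux = 2EA, so 2EA = 2ρxA/ε₀ ⇒ E = |ρ|x/ε₀.
E = (1.54×10^-3)(0.022)/(8.85×10^-12) = 3.83×10^6 N/C.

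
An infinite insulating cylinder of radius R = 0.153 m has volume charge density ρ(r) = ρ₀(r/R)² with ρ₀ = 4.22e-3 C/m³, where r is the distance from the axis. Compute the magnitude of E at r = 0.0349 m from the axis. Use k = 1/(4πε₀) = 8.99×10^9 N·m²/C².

Coaxial Gaussian cylinder, radius r = 0.0349 m, length L (r < R).
Integrating ρ over the cross-section to radius r: λ_enc = (2πρ₀/R²) ∫₀^r r'^3 dr' = 2πρ₀ r^4/(4·R²) = 4.201×10^-7 C/m.
Applying ∮E·dA = Q_enc/ε₀ with the end caps contributing no flux:
E = 2k|λ_enc|/r = 2(8.99×10^9)(4.201e-7)/(0.0349) = 2.16×10^5 N/C.

E = 2.16×10^5 N/C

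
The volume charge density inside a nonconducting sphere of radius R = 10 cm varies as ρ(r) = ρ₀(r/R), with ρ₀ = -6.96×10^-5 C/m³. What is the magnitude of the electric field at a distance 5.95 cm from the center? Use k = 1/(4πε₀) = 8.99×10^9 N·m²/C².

E ≈ 6.96×10^4 N/C

Take a concentric spherical Gaussian surface of radius r = 5.95 cm (r < R).
Integrate the density: Q_enc = 4π ∫₀^r ρ₀(r'/R)^1 r'² dr' = 4πρ₀ r^4/(4·R) = -2.74e-8 C.
Since E is radial and uniform over the Gaussian sphere, Φ = E·4πr² = Q_enc/ε₀.
E = k|Q_enc|/r² = (8.99×10^9)(2.74×10^-8)/(0.0595)² = 6.96×10^4 N/C.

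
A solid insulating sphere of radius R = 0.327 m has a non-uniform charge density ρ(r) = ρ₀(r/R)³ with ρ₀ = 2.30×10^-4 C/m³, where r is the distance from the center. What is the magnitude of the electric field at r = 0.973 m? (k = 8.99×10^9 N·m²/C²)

1.60e5 N/C

Take a concentric spherical Gaussian surface of radius r = 0.973 m (r > R, all charge enclosed).
Q_enc = 4π ∫₀^R ρ₀(r'/R)^3 r'² dr' = 4πρ₀R³/6 = 1.684×10^-5 C.
By Gauss's law, ∮E·dA = E·4πr² = Q_enc/ε₀.
E = k|Q_enc|/r² = (8.99×10^9)(1.684×10^-5)/(0.973)² = 1.60×10^5 N/C.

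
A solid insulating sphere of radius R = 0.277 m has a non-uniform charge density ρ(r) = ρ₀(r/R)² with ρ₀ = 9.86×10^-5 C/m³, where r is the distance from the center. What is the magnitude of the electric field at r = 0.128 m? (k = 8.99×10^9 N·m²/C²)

Symmetry ⇒ E = E(r) r̂. Gaussian sphere of radius r = 0.128 m (r < R).
Integrate the density: Q_enc = 4π ∫₀^r ρ₀(r'/R)^2 r'² dr' = 4πρ₀ r^5/(5·R²) = 1.11×10^-7 C.
Applying ∮E·dA = Q_enc/ε₀ with Φ = E(4πr²):
E = k|Q_enc|/r² = (8.99×10^9)(1.11×10^-7)/(0.128)² = 6.09×10^4 N/C.

E = 6.09e4 V/m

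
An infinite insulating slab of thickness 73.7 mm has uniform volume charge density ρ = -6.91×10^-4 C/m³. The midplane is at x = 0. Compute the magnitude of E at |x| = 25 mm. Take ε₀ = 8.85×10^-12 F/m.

E = 1.95×10^6 N/C

By symmetry E is perpendicular to the slab. A Gaussian pillbox from −25 mm to +25 mm (face area A) lies entirely within the slab.
Q_enc = ρ·(2x)·A and flux = 2EA, so 2EA = 2ρxA/ε₀ ⇒ E = |ρ|x/ε₀.
E = (6.91×10^-4)(0.025)/(8.85×10^-12) = 1.95×10^6 N/C.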